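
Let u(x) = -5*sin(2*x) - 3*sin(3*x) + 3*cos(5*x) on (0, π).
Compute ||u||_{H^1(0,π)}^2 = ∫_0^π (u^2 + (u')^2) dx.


||u||_{H^1(0,π)}^2 = 1040/7 + 449*π/2

u'(x) = -15*sin(5*x) - 10*cos(2*x) - 9*cos(3*x).
Expand u² and (u')² and integrate term by term on (0, π), using: for integers n ≥ 1, ∫_0^π sin²(nx) dx = ∫_0^π cos²(nx) dx = π/2; for n ≠ n', ∫_0^π sin(nx)sin(n'x) dx = ∫_0^π cos(nx)cos(n'x) dx = 0; and by product-to-sum, ∫_0^π sin(nx)cos(n'x) dx = ½∫_0^π [sin((n+n')x) + sin((n−n')x)] dx, which is 0 when n+n' is even and 2n/(n²−n'²) when n+n' is odd (it need not vanish on (0, π)).
  u² squared terms: (-5)²·∫sin(2x)² dx = 25·π/2 = 25*π/2;  (-3)²·∫sin(3x)² dx = 9·π/2 = 9*π/2;  (3)²·∫cos(5x)² dx = 9·π/2 = 9*π/2.
  u² cross terms: 2·(-5)·(-3)·∫sin(2x)·sin(3x) dx = 30·(0) = 0;  2·(-5)·(3)·∫sin(2x)·cos(5x) dx = -30·(-4/21) = 40/7;  2·(-3)·(3)·∫sin(3x)·cos(5x) dx = -18·(0) = 0.
  So ∫_0^π u² dx = 25*π/2 + 9*π/2 + 9*π/2 + 0 + 40/7 + 0 = 40/7 + 43*π/2.
  (u')² squared terms: (-15)²·∫sin(5x)² dx = 225·π/2 = 225*π/2;  (-10)²·∫cos(2x)² dx = 100·π/2 = 50*π;  (-9)²·∫cos(3x)² dx = 81·π/2 = 81*π/2.
  (u')² cross terms: 2·(-15)·(-10)·∫sin(5x)·cos(2x) dx = 300·(10/21) = 1000/7;  2·(-15)·(-9)·∫sin(5x)·cos(3x) dx = 270·(0) = 0;  2·(-10)·(-9)·∫cos(2x)·cos(3x) dx = 180·(0) = 0.
  So ∫_0^π (u')² dx = 225*π/2 + 50*π + 81*π/2 + 1000/7 + 0 + 0 = 1000/7 + 203*π.
||u||_{H^1}^2 = (40/7 + 43*π/2) + (1000/7 + 203*π) = 1040/7 + 449*π/2.


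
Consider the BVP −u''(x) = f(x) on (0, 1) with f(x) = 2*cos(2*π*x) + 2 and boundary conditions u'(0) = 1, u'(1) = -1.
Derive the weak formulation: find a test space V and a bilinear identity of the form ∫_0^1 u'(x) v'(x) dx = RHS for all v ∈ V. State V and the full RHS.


V = H^1(0, 1) (v unrestricted at boundary; u is determined up to an additive constant); weak form: ∫_0^1 u'v' dx = ∫_0^1 (2*cos(2*π*x) + 2) v dx − v(1) − v(0) for all v ∈ V.

Multiply both sides by a test function v and integrate from 0 to 1:
  ∫_0^1 −u''(x) v(x) dx = ∫_0^1 f(x) v(x) dx.
Integrate the LHS by parts once:
  ∫_0^1 −u'' v dx = −[u'(x) v(x)]_0^1 + ∫_0^1 u'(x) v'(x) dx.
Thus ∫_0^1 u'(x) v'(x) dx = ∫_0^1 f(x) v(x) dx + [u'(x) v(x)]_0^1.
Choose V so that boundary terms are either known or forced to vanish.
u has inhomogeneous Neumann u'(0) = 1, u'(1) = -1. [u' v]_0^1 = (-1)·v(1) − (1)·v(0) = − v(1) − v(0). Take V = H^1(0, 1); boundary term becomes part of RHS.
Weak formulation: find u (satisfying any essential BC) such that ∫_0^1 u'(x) v'(x) dx = ∫_0^1 f v dx − v(1) − v(0) for all v ∈ V (Neumann data are natural BCs: they enter the RHS as boundary terms).
Substituting f(x) = 2*cos(2*π*x) + 2, the right-hand side is ∫_0^1 (2*cos(2*π*x) + 2) v dx − v(1) − v(0).
Compatibility check (pure Neumann): taking v ≡ 1 ∈ V gives 0 = ∫_0^1 f dx + (-1) − (1), i.e. ∫_0^1 f dx must equal u'(0) − u'(1) = 2. Indeed ∫_0^1 (2*cos(2*π*x) + 2) dx = 2, so the data are compatible. The solution is then unique only up to an additive constant (fix it e.g. by requiring ∫_0^1 u dx = 0).


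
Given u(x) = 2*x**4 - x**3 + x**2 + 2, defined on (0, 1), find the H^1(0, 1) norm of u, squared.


||u||_{H^1}^2 = 1781/126

The H^1 norm (squared) on an interval (0, L) is
  ||u||_{H^1}^2 = ∫_0^L u(x)^2 dx + ∫_0^L u'(x)^2 dx.
Compute u'(x) = 8*x**3 - 3*x**2 + 2*x.
Then u(x)^2 = 4*x**8 - 4*x**7 + 5*x**6 - 2*x**5 + 9*x**4 - 4*x**3 + 4*x**2 + 4 and u'(x)^2 = 64*x**6 - 48*x**5 + 41*x**4 - 12*x**3 + 4*x**2.
Integrate each monomial from 0 to 1 using ∫_0^1 c·x^n dx = c·1^(n+1)/(n+1):
  ∫_0^1 u(x)^2 dx = ∫_0^1 (4*x^8 - 4*x^7 + 5*x^6 - 2*x^5 + 9*x^4 - 4*x^3 + 4*x^2 + 4) dx. Term by term:
    ∫_0^1 4*x^8 dx = 4/9;  ∫_0^1 -4*x^7 dx = -1/2;  ∫_0^1 5*x^6 dx = 5/7;
    ∫_0^1 -2*x^5 dx = -1/3;  ∫_0^1 9*x^4 dx = 9/5;  ∫_0^1 -4*x^3 dx = -1;
    ∫_0^1 4*x^2 dx = 4/3;  ∫_0^1 4 dx = 4.
  Sum: 4/9 − 1/2 + 5/7 − 1/3 + 9/5 − 1 + 4/3 + 4 = 4069/630.
  ∫_0^1 u'(x)^2 dx = ∫_0^1 (64*x^6 - 48*x^5 + 41*x^4 - 12*x^3 + 4*x^2) dx. Term by term:
    ∫_0^1 64*x^6 dx = 64/7;  ∫_0^1 -48*x^5 dx = -8;  ∫_0^1 41*x^4 dx = 41/5;
    ∫_0^1 -12*x^3 dx = -3;  ∫_0^1 4*x^2 dx = 4/3.
  Sum: 64/7 − 8 + 41/5 − 3 + 4/3 = 806/105.
Adding: ||u||_{H^1}^2 = 4069/630 + 806/105 = 1781/126.


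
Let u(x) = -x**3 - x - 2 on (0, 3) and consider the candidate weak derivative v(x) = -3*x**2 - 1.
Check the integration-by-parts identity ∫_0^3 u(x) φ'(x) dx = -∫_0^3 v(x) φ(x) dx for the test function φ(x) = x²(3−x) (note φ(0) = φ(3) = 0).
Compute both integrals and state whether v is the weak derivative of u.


LHS = 1593/20, RHS = 1593/20. Yes, v = u' weakly.

u(x) = -x**3 - x - 2, classical derivative u'(x) = -3*x**2 - 1.
φ(x) = x²(3−x), so φ'(x) = 3*x*(2 - x).
Note φ(0) = φ(3) = 0, so the boundary term u·φ vanishes.
LHS = ∫_0^3 u(x) φ'(x) dx = ∫_0^3 (3*x^5 - 6*x^4 + 3*x^3 - 12*x) dx. Term by term:
  ∫_0^3 3*x^5 dx = 729/2;  ∫_0^3 -6*x^4 dx = -1458/5;  ∫_0^3 3*x^3 dx = 243/4;
  ∫_0^3 -12*x dx = -54.
Sum: 729/2 − 1458/5 + 243/4 − 54 = 1593/20.
So LHS = 1593/20.
∫_0^3 v(x) φ(x) dx = ∫_0^3 (3*x^5 - 9*x^4 + x^3 - 3*x^2) dx. Term by term:
  ∫_0^3 3*x^5 dx = 729/2;  ∫_0^3 -9*x^4 dx = -2187/5;  ∫_0^3 x^3 dx = 81/4;
  ∫_0^3 -3*x^2 dx = -27.
Sum: 729/2 − 2187/5 + 81/4 − 27 = -1593/20.
So RHS = -∫_0^3 v(x) φ(x) dx = 1593/20.
LHS = RHS, so the identity holds for this test φ.
Moreover u is smooth here and v(x) = u'(x) = -3*x**2 - 1 pointwise, so the identity holds for every test function. Hence v is the weak derivative of u.


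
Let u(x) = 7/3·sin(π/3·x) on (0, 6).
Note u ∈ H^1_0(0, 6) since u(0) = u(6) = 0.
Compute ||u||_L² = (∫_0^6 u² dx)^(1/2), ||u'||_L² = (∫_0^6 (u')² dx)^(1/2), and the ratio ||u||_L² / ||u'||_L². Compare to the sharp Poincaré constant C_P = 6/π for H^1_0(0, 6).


||u||_L² / ||u'||_L² = 3/π < C_P = 6/π.

u(x) = 7/3·sin(π/3·x), so u'(x) = 7*π*cos(π*x/3)/9.
Writing u(x) = A·sin(kπx/L) with A = 7/3 and k = 2, use ∫_0^L sin²(kπx/L) dx = L/2 and ∫_0^L cos²(kπx/L) dx = L/2.
u² = 49/9·sin²(π/3·x) and (u')² = 49*π^2/81·cos²(π/3·x), and each of sin², cos² integrates to L/2 = 3 over (0, 6).
∫_0^6 u² dx = 49/3, so ||u||_L² = 7*sqrt(3)/3.
∫_0^6 (u')² dx = 49*π^2/27, so ||u'||_L² = 7*sqrt(3)*π/9.
Ratio ||u||_L² / ||u'||_L² = 3/π.
Sharp Poincaré constant on H^1_0(0, 6) is C_P = L/π = 6/π, achieved by sin(π/6·x).
This is the k = 2 harmonic; the ratio L/(kπ) is strictly less than C_P = L/π, consistent with the sharp inequality ||u||_L² ≤ C_P ||u'||_L².


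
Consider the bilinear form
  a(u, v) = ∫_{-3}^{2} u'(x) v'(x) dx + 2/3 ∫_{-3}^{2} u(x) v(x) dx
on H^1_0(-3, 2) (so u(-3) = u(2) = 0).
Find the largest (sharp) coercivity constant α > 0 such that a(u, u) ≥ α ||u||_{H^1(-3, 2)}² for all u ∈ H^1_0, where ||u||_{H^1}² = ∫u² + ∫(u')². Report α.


α = (π^2 + 50/3)/(π^2 + 25)

Coercivity of a(·,·) on H^1_0(-3, 2) means a(u, u) ≥ α ||u||_{H^1}² for every u ∈ H^1_0.
The interval has length L = 5, and Poincaré/coercivity depend only on L. Here a(u, u) = ∫(u')² + (2/3)·∫u².
Here 0 < c = 2/3 < 1. The condition a(u,u) ≥ α||u||_{H^1}² reads (1−α)∫(u')² ≥ (α−c)∫u². Any admissible α is ≤ 1 (rapidly oscillating u have ∫u²/∫(u')² → 0), and α = 1 would force 0 ≥ (1−c)∫u², impossible since c < 1; so 1−α > 0. By the sharp Poincaré inequality on H^1_0 of an interval of length L, ∫(u')² ≥ (π/L)²∫u² with equality for the first sine mode sin(π(x−x₀)/L) (x₀ the left endpoint), so the inequality holds for all u iff (1−α)(π/L)² ≥ α − c, i.e. α ≤ ((π/L)² + c)/((π/L)² + 1) = (1 + c(L/π)²)/(1 + (L/π)²). With (π/L)² = π^2/25 and c = 2/3, the largest admissible constant is α = ((π/L)² + c)/((π/L)² + 1).
Simplifying, α = (π^2 + 50/3)/(π^2 + 25).


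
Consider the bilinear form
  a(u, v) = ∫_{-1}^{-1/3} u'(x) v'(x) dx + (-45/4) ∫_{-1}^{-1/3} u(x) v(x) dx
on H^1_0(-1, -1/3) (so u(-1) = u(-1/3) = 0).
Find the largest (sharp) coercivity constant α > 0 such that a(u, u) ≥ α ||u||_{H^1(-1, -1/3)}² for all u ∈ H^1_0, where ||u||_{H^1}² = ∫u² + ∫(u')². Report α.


α = 9*(-5 + π^2)/(4 + 9*π^2)

Coercivity of a(·,·) on H^1_0(-1, -1/3) means a(u, u) ≥ α ||u||_{H^1}² for every u ∈ H^1_0.
The interval has length L = 2/3, and Poincaré/coercivity depend only on L. Here a(u, u) = ∫(u')² + (-45/4)·∫u².
Here c = -45/4 < 0 with |c| < (π/L)² = 9*π^2/4, so coercivity still holds. The condition a(u,u) ≥ α||u||_{H^1}² reads (1−α)∫(u')² ≥ (α−c)∫u². Any admissible α is ≤ 1 (rapidly oscillating u have ∫u²/∫(u')² → 0), and α = 1 would force 0 ≥ (1−c)∫u², impossible since c < 1; so 1−α > 0. By the sharp Poincaré inequality on H^1_0 of an interval of length L, ∫(u')² ≥ (π/L)²∫u² with equality for the first sine mode sin(π(x−x₀)/L) (x₀ the left endpoint), so the inequality holds for all u iff (1−α)(π/L)² ≥ α − c, i.e. α ≤ ((π/L)² + c)/((π/L)² + 1) = (1 + c(L/π)²)/(1 + (L/π)²). (Direct route, valid since c ≤ 0: Poincaré gives c∫u² ≥ c(L/π)²∫(u')², so a(u,u) ≥ (1 + c(L/π)²)∫(u')², while ||u||_{H^1}² ≤ (1 + (L/π)²)∫(u')²; dividing yields the same α.) With (π/L)² = 9*π^2/4 and c = -45/4, the largest admissible constant is α = ((π/L)² + c)/((π/L)² + 1).
Simplifying, α = 9*(-5 + π^2)/(4 + 9*π^2).


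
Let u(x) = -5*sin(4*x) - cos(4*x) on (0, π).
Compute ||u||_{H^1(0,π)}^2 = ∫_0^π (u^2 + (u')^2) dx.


||u||_{H^1(0,π)}^2 = 221*π

u'(x) = 4*sin(4*x) - 20*cos(4*x).
Expand u² and (u')² and integrate term by term on (0, π), using: for integers n ≥ 1, ∫_0^π sin²(nx) dx = ∫_0^π cos²(nx) dx = π/2; for n ≠ n', ∫_0^π sin(nx)sin(n'x) dx = ∫_0^π cos(nx)cos(n'x) dx = 0; and by product-to-sum, ∫_0^π sin(nx)cos(n'x) dx = ½∫_0^π [sin((n+n')x) + sin((n−n')x)] dx, which is 0 when n+n' is even and 2n/(n²−n'²) when n+n' is odd (it need not vanish on (0, π)).
  u² squared terms: (-1)²·∫cos(4x)² dx = 1·π/2 = π/2;  (-5)²·∫sin(4x)² dx = 25·π/2 = 25*π/2.
  u² cross terms: 2·(-1)·(-5)·∫cos(4x)·sin(4x) dx = 10·(0) = 0.
  So ∫_0^π u² dx = π/2 + 25*π/2 + 0 = 13*π.
  (u')² squared terms: (-20)²·∫cos(4x)² dx = 400·π/2 = 200*π;  (4)²·∫sin(4x)² dx = 16·π/2 = 8*π.
  (u')² cross terms: 2·(-20)·(4)·∫cos(4x)·sin(4x) dx = -160·(0) = 0.
  So ∫_0^π (u')² dx = 200*π + 8*π + 0 = 208*π.
||u||_{H^1}^2 = (13*π) + (208*π) = 221*π.


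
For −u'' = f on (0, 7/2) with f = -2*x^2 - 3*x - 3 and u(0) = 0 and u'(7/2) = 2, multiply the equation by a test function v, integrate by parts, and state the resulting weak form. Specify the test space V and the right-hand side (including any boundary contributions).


V = {v ∈ H^1(0, 7/2) : v(0) = 0} (test functions vanish at x = 0 where u is specified); weak form: ∫_0^7/2 u'v' dx = ∫_0^7/2 (-2*x^2 - 3*x - 3) v dx + 2·v(7/2) for all v ∈ V.

Multiply both sides by a test function v and integrate from 0 to 7/2:
  ∫_0^7/2 −u''(x) v(x) dx = ∫_0^7/2 f(x) v(x) dx.
Integrate the LHS by parts once:
  ∫_0^7/2 −u'' v dx = −[u'(x) v(x)]_0^7/2 + ∫_0^7/2 u'(x) v'(x) dx.
Thus ∫_0^7/2 u'(x) v'(x) dx = ∫_0^7/2 f(x) v(x) dx + [u'(x) v(x)]_0^7/2.
Choose V so that boundary terms are either known or forced to vanish.
Mixed BC: u(0) = 0 (Dirichlet) and u'(7/2) = 2 (Neumann). Define V = {v ∈ H^1(0, 7/2) : v(0) = 0}. Then [u' v]_0^7/2 = u'(7/2)·v(7/2) − u'(0)·0 = 2·v(7/2).
Weak formulation: find u (satisfying any essential BC) such that ∫_0^7/2 u'(x) v'(x) dx = ∫_0^7/2 f v dx + 2·v(7/2) for all v ∈ V (Dirichlet at 0 absorbed into V; Neumann datum at x = 7/2 contributes the boundary term).
Substituting f(x) = -2*x^2 - 3*x - 3, the right-hand side is ∫_0^7/2 (-2*x^2 - 3*x - 3) v dx + 2·v(7/2).


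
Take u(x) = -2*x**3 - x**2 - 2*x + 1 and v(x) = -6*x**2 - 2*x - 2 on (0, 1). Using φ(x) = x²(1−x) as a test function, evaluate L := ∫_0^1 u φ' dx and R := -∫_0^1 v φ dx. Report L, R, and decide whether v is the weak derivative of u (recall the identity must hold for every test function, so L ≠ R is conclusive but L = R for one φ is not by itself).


LHS = 7/15, RHS = 7/15. Yes, v = u' weakly.

u(x) = -2*x**3 - x**2 - 2*x + 1, classical derivative u'(x) = -6*x**2 - 2*x - 2.
φ(x) = x²(1−x), so φ'(x) = x*(2 - 3*x).
Note φ(0) = φ(1) = 0, so the boundary term u·φ vanishes.
LHS = ∫_0^1 u(x) φ'(x) dx = ∫_0^1 (6*x^5 - x^4 + 4*x^3 - 7*x^2 + 2*x) dx. Term by term:
  ∫_0^1 6*x^5 dx = 1;  ∫_0^1 -x^4 dx = -1/5;  ∫_0^1 4*x^3 dx = 1;
  ∫_0^1 -7*x^2 dx = -7/3;  ∫_0^1 2*x dx = 1.
Sum: 1 − 1/5 + 1 − 7/3 + 1 = 7/15.
So LHS = 7/15.
∫_0^1 v(x) φ(x) dx = ∫_0^1 (6*x^5 - 4*x^4 - 2*x^2) dx. Term by term:
  ∫_0^1 6*x^5 dx = 1;  ∫_0^1 -4*x^4 dx = -4/5;  ∫_0^1 -2*x^2 dx = -2/3.
Sum: 1 − 4/5 − 2/3 = -7/15.
So RHS = -∫_0^1 v(x) φ(x) dx = 7/15.
LHS = RHS, so the identity holds for this test φ.
Moreover u is smooth here and v(x) = u'(x) = -6*x**2 - 2*x - 2 pointwise, so the identity holds for every test function. Hence v is the weak derivative of u.


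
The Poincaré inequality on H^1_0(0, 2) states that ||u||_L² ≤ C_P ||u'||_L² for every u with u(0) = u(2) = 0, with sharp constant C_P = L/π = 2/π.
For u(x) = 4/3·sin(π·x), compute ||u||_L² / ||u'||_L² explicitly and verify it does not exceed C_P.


||u||_L² / ||u'||_L² = 1/π < C_P = 2/π.

u(x) = 4/3·sin(π·x), so u'(x) = 4*π*cos(π*x)/3.
Writing u(x) = A·sin(kπx/L) with A = 4/3 and k = 2, use ∫_0^L sin²(kπx/L) dx = L/2 and ∫_0^L cos²(kπx/L) dx = L/2.
u² = 16/9·sin²(π·x) and (u')² = 16*π^2/9·cos²(π·x), and each of sin², cos² integrates to L/2 = 1 over (0, 2).
∫_0^2 u² dx = 16/9, so ||u||_L² = 4/3.
∫_0^2 (u')² dx = 16*π^2/9, so ||u'||_L² = 4*π/3.
Ratio ||u||_L² / ||u'||_L² = 1/π.
Sharp Poincaré constant on H^1_0(0, 2) is C_P = L/π = 2/π, achieved by sin(π/2·x).
This is the k = 2 harmonic; the ratio L/(kπ) is strictly less than C_P = L/π, consistent with the sharp inequality ||u||_L² ≤ C_P ||u'||_L².


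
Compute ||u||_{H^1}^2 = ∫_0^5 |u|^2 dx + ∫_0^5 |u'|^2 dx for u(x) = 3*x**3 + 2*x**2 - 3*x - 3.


||u||_{H^1}^2 = 7494505/42

The H^1 norm (squared) on an interval (0, L) is
  ||u||_{H^1}^2 = ∫_0^L u(x)^2 dx + ∫_0^L u'(x)^2 dx.
Compute u'(x) = 9*x**2 + 4*x - 3.
Then u(x)^2 = 9*x**6 + 12*x**5 - 14*x**4 - 30*x**3 - 3*x**2 + 18*x + 9 and u'(x)^2 = 81*x**4 + 72*x**3 - 38*x**2 - 24*x + 9.
Integrate each monomial from 0 to 5 using ∫_0^5 c·x^n dx = c·5^(n+1)/(n+1):
  ∫_0^5 u(x)^2 dx = ∫_0^5 (9*x^6 + 12*x^5 - 14*x^4 - 30*x^3 - 3*x^2 + 18*x + 9) dx. Term by term:
    ∫_0^5 9*x^6 dx = 703125/7;  ∫_0^5 12*x^5 dx = 31250;  ∫_0^5 -14*x^4 dx = -8750;
    ∫_0^5 -30*x^3 dx = -9375/2;  ∫_0^5 -3*x^2 dx = -125;  ∫_0^5 18*x dx = 225;
    ∫_0^5 9 dx = 45.
  Sum: 703125/7 + 31250 − 8750 − 9375/2 − 125 + 225 + 45 = 1657655/14.
  ∫_0^5 u'(x)^2 dx = ∫_0^5 (81*x^4 + 72*x^3 - 38*x^2 - 24*x + 9) dx. Term by term:
    ∫_0^5 81*x^4 dx = 50625;  ∫_0^5 72*x^3 dx = 11250;  ∫_0^5 -38*x^2 dx = -4750/3;
    ∫_0^5 -24*x dx = -300;  ∫_0^5 9 dx = 45.
  Sum: 50625 + 11250 − 4750/3 − 300 + 45 = 180110/3.
Adding: ||u||_{H^1}^2 = 1657655/14 + 180110/3 = 7494505/42.


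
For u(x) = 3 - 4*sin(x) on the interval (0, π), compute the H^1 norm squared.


||u||_{H^1(0,π)}^2 = -48 + 25*π

u'(x) = -4*cos(x).
Expand u² and (u')² and integrate term by term on (0, π), using: for integers n ≥ 1, ∫_0^π sin²(nx) dx = ∫_0^π cos²(nx) dx = π/2; for n ≠ n', ∫_0^π sin(nx)sin(n'x) dx = ∫_0^π cos(nx)cos(n'x) dx = 0; and by product-to-sum, ∫_0^π sin(nx)cos(n'x) dx = ½∫_0^π [sin((n+n')x) + sin((n−n')x)] dx, which is 0 when n+n' is even and 2n/(n²−n'²) when n+n' is odd (it need not vanish on (0, π)). For the constant mode: ∫_0^π 1 dx = π, ∫_0^π cos(nx) dx = 0, ∫_0^π sin(nx) dx = (1−(−1)^n)/n.
  u² squared terms: (3)²·∫1 dx = 9·π = 9*π;  (-4)²·∫sin(x)² dx = 16·π/2 = 8*π.
  u² cross terms: 2·(3)·(-4)·∫1·sin(x) dx = -24·(2) = -48.
  So ∫_0^π u² dx = 9*π + 8*π − 48 = -48 + 17*π.
  (u')² squared terms: (-4)²·∫cos(x)² dx = 16·π/2 = 8*π.
  So ∫_0^π (u')² dx = 8*π.
||u||_{H^1}^2 = (-48 + 17*π) + (8*π) = -48 + 25*π.


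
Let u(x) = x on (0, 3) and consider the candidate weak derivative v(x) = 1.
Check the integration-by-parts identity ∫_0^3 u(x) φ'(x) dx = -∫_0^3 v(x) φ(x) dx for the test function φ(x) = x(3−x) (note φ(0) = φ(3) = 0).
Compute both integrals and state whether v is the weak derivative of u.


LHS = -9/2, RHS = -9/2. Yes, v = u' weakly.

u(x) = x, classical derivative u'(x) = 1.
φ(x) = x(3−x), so φ'(x) = 3 - 2*x.
Note φ(0) = φ(3) = 0, so the boundary term u·φ vanishes.
LHS = ∫_0^3 u(x) φ'(x) dx = ∫_0^3 (-2*x^2 + 3*x) dx. Term by term:
  ∫_0^3 -2*x^2 dx = -18;  ∫_0^3 3*x dx = 27/2.
Sum: -18 + 27/2 = -9/2.
So LHS = -9/2.
∫_0^3 v(x) φ(x) dx = ∫_0^3 (-x^2 + 3*x) dx. Term by term:
  ∫_0^3 -x^2 dx = -9;  ∫_0^3 3*x dx = 27/2.
Sum: -9 + 27/2 = 9/2.
So RHS = -∫_0^3 v(x) φ(x) dx = -9/2.
LHS = RHS, so the identity holds for this test φ.
Moreover u is smooth here and v(x) = u'(x) = 1 pointwise, so the identity holds for every test function. Hence v is the weak derivative of u.


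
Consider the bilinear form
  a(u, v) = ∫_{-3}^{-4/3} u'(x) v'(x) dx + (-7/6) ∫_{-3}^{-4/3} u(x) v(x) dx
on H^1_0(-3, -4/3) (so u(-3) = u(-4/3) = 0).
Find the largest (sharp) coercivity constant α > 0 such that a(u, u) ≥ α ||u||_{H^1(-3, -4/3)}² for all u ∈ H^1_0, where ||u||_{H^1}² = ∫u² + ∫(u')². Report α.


α = (-175 + 54*π^2)/(6*(25 + 9*π^2))

Coercivity of a(·,·) on H^1_0(-3, -4/3) means a(u, u) ≥ α ||u||_{H^1}² for every u ∈ H^1_0.
The interval has length L = 5/3, and Poincaré/coercivity depend only on L. Here a(u, u) = ∫(u')² + (-7/6)·∫u².
Here c = -7/6 < 0 with |c| < (π/L)² = 9*π^2/25, so coercivity still holds. The condition a(u,u) ≥ α||u||_{H^1}² reads (1−α)∫(u')² ≥ (α−c)∫u². Any admissible α is ≤ 1 (rapidly oscillating u have ∫u²/∫(u')² → 0), and α = 1 would force 0 ≥ (1−c)∫u², impossible since c < 1; so 1−α > 0. By the sharp Poincaré inequality on H^1_0 of an interval of length L, ∫(u')² ≥ (π/L)²∫u² with equality for the first sine mode sin(π(x−x₀)/L) (x₀ the left endpoint), so the inequality holds for all u iff (1−α)(π/L)² ≥ α − c, i.e. α ≤ ((π/L)² + c)/((π/L)² + 1) = (1 + c(L/π)²)/(1 + (L/π)²). (Direct route, valid since c ≤ 0: Poincaré gives c∫u² ≥ c(L/π)²∫(u')², so a(u,u) ≥ (1 + c(L/π)²)∫(u')², while ||u||_{H^1}² ≤ (1 + (L/π)²)∫(u')²; dividing yields the same α.) With (π/L)² = 9*π^2/25 and c = -7/6, the largest admissible constant is α = ((π/L)² + c)/((π/L)² + 1).
Simplifying, α = (-175 + 54*π^2)/(6*(25 + 9*π^2)).


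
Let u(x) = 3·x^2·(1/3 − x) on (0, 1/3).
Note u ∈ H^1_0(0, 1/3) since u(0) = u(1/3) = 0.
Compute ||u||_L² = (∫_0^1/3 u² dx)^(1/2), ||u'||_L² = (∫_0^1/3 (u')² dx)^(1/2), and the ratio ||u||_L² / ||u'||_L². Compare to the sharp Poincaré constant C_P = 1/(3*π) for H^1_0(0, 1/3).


||u||_L² / ||u'||_L² = sqrt(14)/42 < C_P = 1/(3*π).

u(x) = 3·x^2·(1/3 − x), so u'(x) = x*(2 - 9*x).
u(x) = 3·x^2·(1/3 − x) vanishes at x = 0 and x = 1/3, so u ∈ H^1_0(0, 1/3). Differentiate via the product rule and integrate the resulting polynomials term by term.
  ∫_0^1/3 u² dx = ∫_0^1/3 (9*x^6 - 6*x^5 + x^4) dx. Term by term:
    ∫_0^1/3 9*x^6 dx = 1/1701;  ∫_0^1/3 -6*x^5 dx = -1/729;  ∫_0^1/3 x^4 dx = 1/1215.
  Sum: 1/1701 − 1/729 + 1/1215 = 1/25515.
  ∫_0^1/3 (u')² dx = ∫_0^1/3 (81*x^4 - 36*x^3 + 4*x^2) dx. Term by term:
    ∫_0^1/3 81*x^4 dx = 1/15;  ∫_0^1/3 -36*x^3 dx = -1/9;  ∫_0^1/3 4*x^2 dx = 4/81.
  Sum: 1/15 − 1/9 + 4/81 = 2/405.
∫_0^1/3 u² dx = 1/25515, so ||u||_L² = sqrt(35)/945.
∫_0^1/3 (u')² dx = 2/405, so ||u'||_L² = sqrt(10)/45.
Ratio ||u||_L² / ||u'||_L² = sqrt(14)/42.
Sharp Poincaré constant on H^1_0(0, 1/3) is C_P = L/π = 1/(3*π), achieved by sin(3*π·x).
A polynomial bump cannot attain the sharp Poincaré constant (only the first sine eigenfunction does), so the ratio is strictly less than C_P, consistent with ||u||_L² ≤ C_P ||u'||_L².


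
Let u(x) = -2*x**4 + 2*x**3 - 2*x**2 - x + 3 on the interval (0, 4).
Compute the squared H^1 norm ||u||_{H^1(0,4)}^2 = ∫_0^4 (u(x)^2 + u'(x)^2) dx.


||u||_{H^1}^2 = 55910696/315

The H^1 norm (squared) on an interval (0, L) is
  ||u||_{H^1}^2 = ∫_0^L u(x)^2 dx + ∫_0^L u'(x)^2 dx.
Compute u'(x) = -8*x**3 + 6*x**2 - 4*x - 1.
Then u(x)^2 = 4*x**8 - 8*x**7 + 12*x**6 - 4*x**5 - 12*x**4 + 16*x**3 - 11*x**2 - 6*x + 9 and u'(x)^2 = 64*x**6 - 96*x**5 + 100*x**4 - 32*x**3 + 4*x**2 + 8*x + 1.
Integrate each monomial from 0 to 4 using ∫_0^4 c·x^n dx = c·4^(n+1)/(n+1):
  ∫_0^4 u(x)^2 dx = ∫_0^4 (4*x^8 - 8*x^7 + 12*x^6 - 4*x^5 - 12*x^4 + 16*x^3 - 11*x^2 - 6*x + 9) dx. Term by term:
    ∫_0^4 4*x^8 dx = 1048576/9;  ∫_0^4 -8*x^7 dx = -65536;  ∫_0^4 12*x^6 dx = 196608/7;
    ∫_0^4 -4*x^5 dx = -8192/3;  ∫_0^4 -12*x^4 dx = -12288/5;  ∫_0^4 16*x^3 dx = 1024;
    ∫_0^4 -11*x^2 dx = -704/3;  ∫_0^4 -6*x dx = -48;  ∫_0^4 9 dx = 36.
  Sum: 1048576/9 − 65536 + 196608/7 − 8192/3 − 12288/5 + 1024 − 704/3 − 48 + 36 = 23514236/315.
  ∫_0^4 u'(x)^2 dx = ∫_0^4 (64*x^6 - 96*x^5 + 100*x^4 - 32*x^3 + 4*x^2 + 8*x + 1) dx. Term by term:
    ∫_0^4 64*x^6 dx = 1048576/7;  ∫_0^4 -96*x^5 dx = -65536;  ∫_0^4 100*x^4 dx = 20480;
    ∫_0^4 -32*x^3 dx = -2048;  ∫_0^4 4*x^2 dx = 256/3;  ∫_0^4 8*x dx = 64;
    ∫_0^4 1 dx = 4.
  Sum: 1048576/7 − 65536 + 20480 − 2048 + 256/3 + 64 + 4 = 2159764/21.
Adding: ||u||_{H^1}^2 = 23514236/315 + 2159764/21 = 55910696/315.


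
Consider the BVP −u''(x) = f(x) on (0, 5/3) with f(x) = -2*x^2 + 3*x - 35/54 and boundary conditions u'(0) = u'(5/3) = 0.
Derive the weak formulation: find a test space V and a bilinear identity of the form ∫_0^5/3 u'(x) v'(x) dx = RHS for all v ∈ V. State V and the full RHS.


V = H^1(0, 5/3) (no boundary constraint on v; u is determined up to an additive constant); weak form: ∫_0^5/3 u'v' dx = ∫_0^5/3 (-2*x^2 + 3*x - 35/54) v dx for all v ∈ V.

Multiply both sides by a test function v and integrate from 0 to 5/3:
  ∫_0^5/3 −u''(x) v(x) dx = ∫_0^5/3 f(x) v(x) dx.
Integrate the LHS by parts once:
  ∫_0^5/3 −u'' v dx = −[u'(x) v(x)]_0^5/3 + ∫_0^5/3 u'(x) v'(x) dx.
Thus ∫_0^5/3 u'(x) v'(x) dx = ∫_0^5/3 f(x) v(x) dx + [u'(x) v(x)]_0^5/3.
Choose V so that boundary terms are either known or forced to vanish.
u has homogeneous Neumann: u'(0) = u'(5/3) = 0. So [u' v]_0^5/3 = 0·v(5/3) − 0·v(0) = 0 for any v; take V = H^1(0, 5/3).
Weak formulation: find u (satisfying any essential BC) such that ∫_0^5/3 u'(x) v'(x) dx = ∫_0^5/3 f v dx for all v ∈ V (homogeneous Neumann, so boundary terms vanish).
Substituting f(x) = -2*x^2 + 3*x - 35/54, the right-hand side is ∫_0^5/3 (-2*x^2 + 3*x - 35/54) v dx.
Compatibility check (pure Neumann): taking v ≡ 1 ∈ V gives 0 = ∫_0^5/3 f dx + (0) − (0), i.e. ∫_0^5/3 f dx must equal u'(0) − u'(5/3) = 0. Indeed ∫_0^5/3 (-2*x^2 + 3*x - 35/54) dx = 0, so the data are compatible. The solution is then unique only up to an additive constant (fix it e.g. by requiring ∫_0^5/3 u dx = 0).


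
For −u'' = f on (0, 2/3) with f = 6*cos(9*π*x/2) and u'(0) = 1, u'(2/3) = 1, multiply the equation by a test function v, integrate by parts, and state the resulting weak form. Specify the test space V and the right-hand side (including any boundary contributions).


V = H^1(0, 2/3) (v unrestricted at boundary; u is determined up to an additive constant); weak form: ∫_0^2/3 u'v' dx = ∫_0^2/3 (6*cos(9*π*x/2)) v dx + v(2/3) − v(0) for all v ∈ V.

Multiply both sides by a test function v and integrate from 0 to 2/3:
  ∫_0^2/3 −u''(x) v(x) dx = ∫_0^2/3 f(x) v(x) dx.
Integrate the LHS by parts once:
  ∫_0^2/3 −u'' v dx = −[u'(x) v(x)]_0^2/3 + ∫_0^2/3 u'(x) v'(x) dx.
Thus ∫_0^2/3 u'(x) v'(x) dx = ∫_0^2/3 f(x) v(x) dx + [u'(x) v(x)]_0^2/3.
Choose V so that boundary terms are either known or forced to vanish.
u has inhomogeneous Neumann u'(0) = 1, u'(2/3) = 1. [u' v]_0^2/3 = (1)·v(2/3) − (1)·v(0) = v(2/3) − v(0). Take V = H^1(0, 2/3); boundary term becomes part of RHS.
Weak formulation: find u (satisfying any essential BC) such that ∫_0^2/3 u'(x) v'(x) dx = ∫_0^2/3 f v dx + v(2/3) − v(0) for all v ∈ V (Neumann data are natural BCs: they enter the RHS as boundary terms).
Substituting f(x) = 6*cos(9*π*x/2), the right-hand side is ∫_0^2/3 (6*cos(9*π*x/2)) v dx + v(2/3) − v(0).
Compatibility check (pure Neumann): taking v ≡ 1 ∈ V gives 0 = ∫_0^2/3 f dx + (1) − (1), i.e. ∫_0^2/3 f dx must equal u'(0) − u'(2/3) = 0. Indeed ∫_0^2/3 (6*cos(9*π*x/2)) dx = 0, so the data are compatible. The solution is then unique only up to an additive constant (fix it e.g. by requiring ∫_0^2/3 u dx = 0).


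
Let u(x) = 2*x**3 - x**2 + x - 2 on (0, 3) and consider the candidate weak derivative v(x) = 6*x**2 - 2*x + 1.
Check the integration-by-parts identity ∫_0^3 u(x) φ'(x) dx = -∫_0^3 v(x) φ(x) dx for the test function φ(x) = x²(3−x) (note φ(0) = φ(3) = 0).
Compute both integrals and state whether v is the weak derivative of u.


LHS = -513/4, RHS = -513/4. Yes, v = u' weakly.

u(x) = 2*x**3 - x**2 + x - 2, classical derivative u'(x) = 6*x**2 - 2*x + 1.
φ(x) = x²(3−x), so φ'(x) = 3*x*(2 - x).
Note φ(0) = φ(3) = 0, so the boundary term u·φ vanishes.
LHS = ∫_0^3 u(x) φ'(x) dx = ∫_0^3 (-6*x^5 + 15*x^4 - 9*x^3 + 12*x^2 - 12*x) dx. Term by term:
  ∫_0^3 -6*x^5 dx = -729;  ∫_0^3 15*x^4 dx = 729;  ∫_0^3 -9*x^3 dx = -729/4;
  ∫_0^3 12*x^2 dx = 108;  ∫_0^3 -12*x dx = -54.
Sum: -729 + 729 − 729/4 + 108 − 54 = -513/4.
So LHS = -513/4.
∫_0^3 v(x) φ(x) dx = ∫_0^3 (-6*x^5 + 20*x^4 - 7*x^3 + 3*x^2) dx. Term by term:
  ∫_0^3 -6*x^5 dx = -729;  ∫_0^3 20*x^4 dx = 972;  ∫_0^3 -7*x^3 dx = -567/4;
  ∫_0^3 3*x^2 dx = 27.
Sum: -729 + 972 − 567/4 + 27 = 513/4.
So RHS = -∫_0^3 v(x) φ(x) dx = -513/4.
LHS = RHS, so the identity holds for this test φ.
Moreover u is smooth here and v(x) = u'(x) = 6*x**2 - 2*x + 1 pointwise, so the identity holds for every test function. Hence v is the weak derivative of u.


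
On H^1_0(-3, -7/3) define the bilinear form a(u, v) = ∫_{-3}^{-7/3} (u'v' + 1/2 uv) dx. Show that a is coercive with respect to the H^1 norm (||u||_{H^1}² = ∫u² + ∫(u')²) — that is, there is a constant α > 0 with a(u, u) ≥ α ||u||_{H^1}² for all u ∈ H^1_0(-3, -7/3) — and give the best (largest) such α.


α = (2 + 9*π^2)/(4 + 9*π^2)

Coercivity of a(·,·) on H^1_0(-3, -7/3) means a(u, u) ≥ α ||u||_{H^1}² for every u ∈ H^1_0.
The interval has length L = 2/3, and Poincaré/coercivity depend only on L. Here a(u, u) = ∫(u')² + (1/2)·∫u².
Here 0 < c = 1/2 < 1. The condition a(u,u) ≥ α||u||_{H^1}² reads (1−α)∫(u')² ≥ (α−c)∫u². Any admissible α is ≤ 1 (rapidly oscillating u have ∫u²/∫(u')² → 0), and α = 1 would force 0 ≥ (1−c)∫u², impossible since c < 1; so 1−α > 0. By the sharp Poincaré inequality on H^1_0 of an interval of length L, ∫(u')² ≥ (π/L)²∫u² with equality for the first sine mode sin(π(x−x₀)/L) (x₀ the left endpoint), so the inequality holds for all u iff (1−α)(π/L)² ≥ α − c, i.e. α ≤ ((π/L)² + c)/((π/L)² + 1) = (1 + c(L/π)²)/(1 + (L/π)²). With (π/L)² = 9*π^2/4 and c = 1/2, the largest admissible constant is α = ((π/L)² + c)/((π/L)² + 1).
Simplifying, α = (2 + 9*π^2)/(4 + 9*π^2).


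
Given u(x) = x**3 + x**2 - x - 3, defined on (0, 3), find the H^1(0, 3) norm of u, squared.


||u||_{H^1}^2 = 35043/35

The H^1 norm (squared) on an interval (0, L) is
  ||u||_{H^1}^2 = ∫_0^L u(x)^2 dx + ∫_0^L u'(x)^2 dx.
Compute u'(x) = 3*x**2 + 2*x - 1.
Then u(x)^2 = x**6 + 2*x**5 - x**4 - 8*x**3 - 5*x**2 + 6*x + 9 and u'(x)^2 = 9*x**4 + 12*x**3 - 2*x**2 - 4*x + 1.
Integrate each monomial from 0 to 3 using ∫_0^3 c·x^n dx = c·3^(n+1)/(n+1):
  ∫_0^3 u(x)^2 dx = ∫_0^3 (x^6 + 2*x^5 - x^4 - 8*x^3 - 5*x^2 + 6*x + 9) dx. Term by term:
    ∫_0^3 x^6 dx = 2187/7;  ∫_0^3 2*x^5 dx = 243;  ∫_0^3 -x^4 dx = -243/5;
    ∫_0^3 -8*x^3 dx = -162;  ∫_0^3 -5*x^2 dx = -45;  ∫_0^3 6*x dx = 27;
    ∫_0^3 9 dx = 27.
  Sum: 2187/7 + 243 − 243/5 − 162 − 45 + 27 + 27 = 12384/35.
  ∫_0^3 u'(x)^2 dx = ∫_0^3 (9*x^4 + 12*x^3 - 2*x^2 - 4*x + 1) dx. Term by term:
    ∫_0^3 9*x^4 dx = 2187/5;  ∫_0^3 12*x^3 dx = 243;  ∫_0^3 -2*x^2 dx = -18;
    ∫_0^3 -4*x dx = -18;  ∫_0^3 1 dx = 3.
  Sum: 2187/5 + 243 − 18 − 18 + 3 = 3237/5.
Adding: ||u||_{H^1}^2 = 12384/35 + 3237/5 = 35043/35.


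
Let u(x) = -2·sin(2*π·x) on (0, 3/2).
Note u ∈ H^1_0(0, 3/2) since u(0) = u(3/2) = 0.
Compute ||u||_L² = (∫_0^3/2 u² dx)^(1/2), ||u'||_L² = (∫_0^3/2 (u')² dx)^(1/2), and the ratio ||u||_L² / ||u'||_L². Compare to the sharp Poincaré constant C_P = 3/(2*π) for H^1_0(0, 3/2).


||u||_L² / ||u'||_L² = 1/(2*π) < C_P = 3/(2*π).

u(x) = -2·sin(2*π·x), so u'(x) = -4*π*cos(2*π*x).
Writing u(x) = A·sin(kπx/L) with A = -2 and k = 3, use ∫_0^L sin²(kπx/L) dx = L/2 and ∫_0^L cos²(kπx/L) dx = L/2.
u² = 4·sin²(2*π·x) and (u')² = 16*π^2·cos²(2*π·x), and each of sin², cos² integrates to L/2 = 3/4 over (0, 3/2).
∫_0^3/2 u² dx = 3, so ||u||_L² = sqrt(3).
∫_0^3/2 (u')² dx = 12*π^2, so ||u'||_L² = 2*sqrt(3)*π.
Ratio ||u||_L² / ||u'||_L² = 1/(2*π).
Sharp Poincaré constant on H^1_0(0, 3/2) is C_P = L/π = 3/(2*π), achieved by sin(2*π/3·x).
This is the k = 3 harmonic; the ratio L/(kπ) is strictly less than C_P = L/π, consistent with the sharp inequality ||u||_L² ≤ C_P ||u'||_L².


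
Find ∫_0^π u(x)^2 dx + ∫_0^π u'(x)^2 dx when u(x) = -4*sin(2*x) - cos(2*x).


||u||_{H^1(0,π)}^2 = 85*π/2

u'(x) = 2*sin(2*x) - 8*cos(2*x).
Expand u² and (u')² and integrate term by term on (0, π), using: for integers n ≥ 1, ∫_0^π sin²(nx) dx = ∫_0^π cos²(nx) dx = π/2; for n ≠ n', ∫_0^π sin(nx)sin(n'x) dx = ∫_0^π cos(nx)cos(n'x) dx = 0; and by product-to-sum, ∫_0^π sin(nx)cos(n'x) dx = ½∫_0^π [sin((n+n')x) + sin((n−n')x)] dx, which is 0 when n+n' is even and 2n/(n²−n'²) when n+n' is odd (it need not vanish on (0, π)).
  u² squared terms: (-1)²·∫cos(2x)² dx = 1·π/2 = π/2;  (-4)²·∫sin(2x)² dx = 16·π/2 = 8*π.
  u² cross terms: 2·(-1)·(-4)·∫cos(2x)·sin(2x) dx = 8·(0) = 0.
  So ∫_0^π u² dx = π/2 + 8*π + 0 = 17*π/2.
  (u')² squared terms: (-8)²·∫cos(2x)² dx = 64·π/2 = 32*π;  (2)²·∫sin(2x)² dx = 4·π/2 = 2*π.
  (u')² cross terms: 2·(-8)·(2)·∫cos(2x)·sin(2x) dx = -32·(0) = 0.
  So ∫_0^π (u')² dx = 32*π + 2*π + 0 = 34*π.
||u||_{H^1}^2 = (17*π/2) + (34*π) = 85*π/2.


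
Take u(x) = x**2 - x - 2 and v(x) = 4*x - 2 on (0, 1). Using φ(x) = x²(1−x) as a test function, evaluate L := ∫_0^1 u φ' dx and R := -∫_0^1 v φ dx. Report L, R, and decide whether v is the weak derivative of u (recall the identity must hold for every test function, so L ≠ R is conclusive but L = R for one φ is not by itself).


LHS = -1/60, RHS = -1/30. No, v is not the weak derivative of u.

u(x) = x**2 - x - 2, classical derivative u'(x) = 2*x - 1.
φ(x) = x²(1−x), so φ'(x) = x*(2 - 3*x).
Note φ(0) = φ(1) = 0, so the boundary term u·φ vanishes.
LHS = ∫_0^1 u(x) φ'(x) dx = ∫_0^1 (-3*x^4 + 5*x^3 + 4*x^2 - 4*x) dx. Term by term:
  ∫_0^1 -3*x^4 dx = -3/5;  ∫_0^1 5*x^3 dx = 5/4;  ∫_0^1 4*x^2 dx = 4/3;
  ∫_0^1 -4*x dx = -2.
Sum: -3/5 + 5/4 + 4/3 − 2 = -1/60.
So LHS = -1/60.
∫_0^1 v(x) φ(x) dx = ∫_0^1 (-4*x^4 + 6*x^3 - 2*x^2) dx. Term by term:
  ∫_0^1 -4*x^4 dx = -4/5;  ∫_0^1 6*x^3 dx = 3/2;  ∫_0^1 -2*x^2 dx = -2/3.
Sum: -4/5 + 3/2 − 2/3 = 1/30.
So RHS = -∫_0^1 v(x) φ(x) dx = -1/30.
LHS − RHS = 1/60 ≠ 0, so the identity fails.
(For a valid weak derivative the identity must hold for EVERY test function, in particular this one. The failure shows v is NOT the weak derivative of u.)
Correct weak derivative would be u'(x) = 2*x - 1.


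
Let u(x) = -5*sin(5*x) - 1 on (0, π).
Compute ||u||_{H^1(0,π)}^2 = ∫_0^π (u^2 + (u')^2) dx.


||u||_{H^1(0,π)}^2 = 4 + 326*π

u'(x) = -25*cos(5*x).
Expand u² and (u')² and integrate term by term on (0, π), using: for integers n ≥ 1, ∫_0^π sin²(nx) dx = ∫_0^π cos²(nx) dx = π/2; for n ≠ n', ∫_0^π sin(nx)sin(n'x) dx = ∫_0^π cos(nx)cos(n'x) dx = 0; and by product-to-sum, ∫_0^π sin(nx)cos(n'x) dx = ½∫_0^π [sin((n+n')x) + sin((n−n')x)] dx, which is 0 when n+n' is even and 2n/(n²−n'²) when n+n' is odd (it need not vanish on (0, π)). For the constant mode: ∫_0^π 1 dx = π, ∫_0^π cos(nx) dx = 0, ∫_0^π sin(nx) dx = (1−(−1)^n)/n.
  u² squared terms: (-1)²·∫1 dx = 1·π = π;  (-5)²·∫sin(5x)² dx = 25·π/2 = 25*π/2.
  u² cross terms: 2·(-1)·(-5)·∫1·sin(5x) dx = 10·(2/5) = 4.
  So ∫_0^π u² dx = π + 25*π/2 + 4 = 4 + 27*π/2.
  (u')² squared terms: (-25)²·∫cos(5x)² dx = 625·π/2 = 625*π/2.
  So ∫_0^π (u')² dx = 625*π/2.
||u||_{H^1}^2 = (4 + 27*π/2) + (625*π/2) = 4 + 326*π.


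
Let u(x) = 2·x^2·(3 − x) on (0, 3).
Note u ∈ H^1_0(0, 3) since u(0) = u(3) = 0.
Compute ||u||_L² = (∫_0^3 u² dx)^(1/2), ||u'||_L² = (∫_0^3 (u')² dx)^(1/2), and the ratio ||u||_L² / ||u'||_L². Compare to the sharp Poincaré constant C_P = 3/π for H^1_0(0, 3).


||u||_L² / ||u'||_L² = 3*sqrt(14)/14 < C_P = 3/π.

u(x) = 2·x^2·(3 − x), so u'(x) = 6*x*(2 - x).
u(x) = 2·x^2·(3 − x) vanishes at x = 0 and x = 3, so u ∈ H^1_0(0, 3). Differentiate via the product rule and integrate the resulting polynomials term by term.
  ∫_0^3 u² dx = ∫_0^3 (4*x^6 - 24*x^5 + 36*x^4) dx. Term by term:
    ∫_0^3 4*x^6 dx = 8748/7;  ∫_0^3 -24*x^5 dx = -2916;  ∫_0^3 36*x^4 dx = 8748/5.
  Sum: 8748/7 − 2916 + 8748/5 = 2916/35.
  ∫_0^3 (u')² dx = ∫_0^3 (36*x^4 - 144*x^3 + 144*x^2) dx. Term by term:
    ∫_0^3 36*x^4 dx = 8748/5;  ∫_0^3 -144*x^3 dx = -2916;  ∫_0^3 144*x^2 dx = 1296.
  Sum: 8748/5 − 2916 + 1296 = 648/5.
∫_0^3 u² dx = 2916/35, so ||u||_L² = 54*sqrt(35)/35.
∫_0^3 (u')² dx = 648/5, so ||u'||_L² = 18*sqrt(10)/5.
Ratio ||u||_L² / ||u'||_L² = 3*sqrt(14)/14.
Sharp Poincaré constant on H^1_0(0, 3) is C_P = L/π = 3/π, achieved by sin(π/3·x).
A polynomial bump cannot attain the sharp Poincaré constant (only the first sine eigenfunction does), so the ratio is strictly less than C_P, consistent with ||u||_L² ≤ C_P ||u'||_L².


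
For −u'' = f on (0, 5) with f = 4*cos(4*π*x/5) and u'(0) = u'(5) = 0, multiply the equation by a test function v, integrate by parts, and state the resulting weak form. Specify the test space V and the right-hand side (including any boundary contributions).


V = H^1(0, 5) (no boundary constraint on v; u is determined up to an additive constant); weak form: ∫_0^5 u'v' dx = ∫_0^5 (4*cos(4*π*x/5)) v dx for all v ∈ V.

Multiply both sides by a test function v and integrate from 0 to 5:
  ∫_0^5 −u''(x) v(x) dx = ∫_0^5 f(x) v(x) dx.
Integrate the LHS by parts once:
  ∫_0^5 −u'' v dx = −[u'(x) v(x)]_0^5 + ∫_0^5 u'(x) v'(x) dx.
Thus ∫_0^5 u'(x) v'(x) dx = ∫_0^5 f(x) v(x) dx + [u'(x) v(x)]_0^5.
Choose V so that boundary terms are either known or forced to vanish.
u has homogeneous Neumann: u'(0) = u'(5) = 0. So [u' v]_0^5 = 0·v(5) − 0·v(0) = 0 for any v; take V = H^1(0, 5).
Weak formulation: find u (satisfying any essential BC) such that ∫_0^5 u'(x) v'(x) dx = ∫_0^5 f v dx for all v ∈ V (homogeneous Neumann, so boundary terms vanish).
Substituting f(x) = 4*cos(4*π*x/5), the right-hand side is ∫_0^5 (4*cos(4*π*x/5)) v dx.
Compatibility check (pure Neumann): taking v ≡ 1 ∈ V gives 0 = ∫_0^5 f dx + (0) − (0), i.e. ∫_0^5 f dx must equal u'(0) − u'(5) = 0. Indeed ∫_0^5 (4*cos(4*π*x/5)) dx = 0, so the data are compatible. The solution is then unique only up to an additive constant (fix it e.g. by requiring ∫_0^5 u dx = 0).


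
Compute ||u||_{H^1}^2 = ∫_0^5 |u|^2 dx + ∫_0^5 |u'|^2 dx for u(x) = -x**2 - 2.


||u||_{H^1}^2 = 2935/3

The H^1 norm (squared) on an interval (0, L) is
  ||u||_{H^1}^2 = ∫_0^L u(x)^2 dx + ∫_0^L u'(x)^2 dx.
Compute u'(x) = -2*x.
Then u(x)^2 = x**4 + 4*x**2 + 4 and u'(x)^2 = 4*x**2.
Integrate each monomial from 0 to 5 using ∫_0^5 c·x^n dx = c·5^(n+1)/(n+1):
  ∫_0^5 u(x)^2 dx = ∫_0^5 (x^4 + 4*x^2 + 4) dx. Term by term:
    ∫_0^5 x^4 dx = 625;  ∫_0^5 4*x^2 dx = 500/3;  ∫_0^5 4 dx = 20.
  Sum: 625 + 500/3 + 20 = 2435/3.
  ∫_0^5 u'(x)^2 dx = ∫_0^5 (4*x^2) dx. Term by term:
    ∫_0^5 4*x^2 dx = 500/3.
Adding: ||u||_{H^1}^2 = 2435/3 + 500/3 = 2935/3.


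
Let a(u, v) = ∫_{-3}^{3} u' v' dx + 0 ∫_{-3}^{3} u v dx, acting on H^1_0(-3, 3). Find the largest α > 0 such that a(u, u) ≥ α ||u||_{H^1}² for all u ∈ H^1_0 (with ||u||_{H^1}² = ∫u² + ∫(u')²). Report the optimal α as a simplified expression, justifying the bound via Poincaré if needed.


α = π^2/(π^2 + 36)

Coercivity of a(·,·) on H^1_0(-3, 3) means a(u, u) ≥ α ||u||_{H^1}² for every u ∈ H^1_0.
The interval has length L = 6, and Poincaré/coercivity depend only on L. Here a(u, u) = ∫(u')² + (0)·∫u².
Here c = 0, so a(u,u) = ∫(u')² alone. The condition a(u,u) ≥ α||u||_{H^1}² reads (1−α)∫(u')² ≥ (α−c)∫u². Any admissible α is ≤ 1 (rapidly oscillating u have ∫u²/∫(u')² → 0), and α = 1 would force 0 ≥ (1−c)∫u², impossible since c < 1; so 1−α > 0. By the sharp Poincaré inequality on H^1_0 of an interval of length L, ∫(u')² ≥ (π/L)²∫u² with equality for the first sine mode sin(π(x−x₀)/L) (x₀ the left endpoint), so the inequality holds for all u iff (1−α)(π/L)² ≥ α − c, i.e. α ≤ ((π/L)² + c)/((π/L)² + 1) = (1 + c(L/π)²)/(1 + (L/π)²). (Direct route, valid since c ≤ 0: Poincaré gives c∫u² ≥ c(L/π)²∫(u')², so a(u,u) ≥ (1 + c(L/π)²)∫(u')², while ||u||_{H^1}² ≤ (1 + (L/π)²)∫(u')²; dividing yields the same α.) With (π/L)² = π^2/36 and c = 0, the largest admissible constant is α = ((π/L)² + c)/((π/L)² + 1).
Simplifying, α = π^2/(π^2 + 36).


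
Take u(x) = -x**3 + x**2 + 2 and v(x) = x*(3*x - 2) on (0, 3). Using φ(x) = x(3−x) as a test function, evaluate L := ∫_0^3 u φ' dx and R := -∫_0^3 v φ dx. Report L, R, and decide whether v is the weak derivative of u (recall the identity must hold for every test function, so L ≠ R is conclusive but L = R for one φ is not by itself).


LHS = 459/20, RHS = -459/20. No, v is not the weak derivative of u.

u(x) = -x**3 + x**2 + 2, classical derivative u'(x) = -3*x**2 + 2*x.
φ(x) = x(3−x), so φ'(x) = 3 - 2*x.
Note φ(0) = φ(3) = 0, so the boundary term u·φ vanishes.
LHS = ∫_0^3 u(x) φ'(x) dx = ∫_0^3 (2*x^4 - 5*x^3 + 3*x^2 - 4*x + 6) dx. Term by term:
  ∫_0^3 2*x^4 dx = 486/5;  ∫_0^3 -5*x^3 dx = -405/4;  ∫_0^3 3*x^2 dx = 27;
  ∫_0^3 -4*x dx = -18;  ∫_0^3 6 dx = 18.
Sum: 486/5 − 405/4 + 27 − 18 + 18 = 459/20.
So LHS = 459/20.
∫_0^3 v(x) φ(x) dx = ∫_0^3 (-3*x^4 + 11*x^3 - 6*x^2) dx. Term by term:
  ∫_0^3 -3*x^4 dx = -729/5;  ∫_0^3 11*x^3 dx = 891/4;  ∫_0^3 -6*x^2 dx = -54.
Sum: -729/5 + 891/4 − 54 = 459/20.
So RHS = -∫_0^3 v(x) φ(x) dx = -459/20.
LHS − RHS = 459/10 ≠ 0, so the identity fails.
(For a valid weak derivative the identity must hold for EVERY test function, in particular this one. The failure shows v is NOT the weak derivative of u.)
Correct weak derivative would be u'(x) = -3*x**2 + 2*x.


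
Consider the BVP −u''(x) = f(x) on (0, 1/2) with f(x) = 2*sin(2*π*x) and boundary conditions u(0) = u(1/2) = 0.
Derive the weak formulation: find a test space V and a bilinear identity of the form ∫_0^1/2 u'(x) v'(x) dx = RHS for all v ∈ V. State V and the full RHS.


V = H^1_0(0, 1/2) (so v(0) = v(1/2) = 0); weak form: ∫_0^1/2 u'v' dx = ∫_0^1/2 (2*sin(2*π*x)) v dx for all v ∈ V.

Multiply both sides by a test function v and integrate from 0 to 1/2:
  ∫_0^1/2 −u''(x) v(x) dx = ∫_0^1/2 f(x) v(x) dx.
Integrate the LHS by parts once:
  ∫_0^1/2 −u'' v dx = −[u'(x) v(x)]_0^1/2 + ∫_0^1/2 u'(x) v'(x) dx.
Thus ∫_0^1/2 u'(x) v'(x) dx = ∫_0^1/2 f(x) v(x) dx + [u'(x) v(x)]_0^1/2.
Choose V so that boundary terms are either known or forced to vanish.
u is Dirichlet: u(0) = u(1/2) = 0. Let V = H^1_0(0, 1/2); then v(0) = v(1/2) = 0, and [u' v]_0^1/2 = 0.
Weak formulation: find u (satisfying any essential BC) such that ∫_0^1/2 u'(x) v'(x) dx = ∫_0^1/2 f v dx for all v ∈ V.
Substituting f(x) = 2*sin(2*π*x), the right-hand side is ∫_0^1/2 (2*sin(2*π*x)) v dx.
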